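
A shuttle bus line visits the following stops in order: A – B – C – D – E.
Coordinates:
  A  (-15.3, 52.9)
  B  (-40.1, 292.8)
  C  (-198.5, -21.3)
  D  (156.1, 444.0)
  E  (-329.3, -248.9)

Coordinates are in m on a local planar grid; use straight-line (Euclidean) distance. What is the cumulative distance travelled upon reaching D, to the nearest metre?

Leg distances:
A→B: 241.2 m  (cumulative 241.2 m)
B→C: 351.8 m  (cumulative 593.0 m)
C→D: 585.0 m  (cumulative 1178.0 m)
Cumulative distance at D ≈ 1178 m.

1178 m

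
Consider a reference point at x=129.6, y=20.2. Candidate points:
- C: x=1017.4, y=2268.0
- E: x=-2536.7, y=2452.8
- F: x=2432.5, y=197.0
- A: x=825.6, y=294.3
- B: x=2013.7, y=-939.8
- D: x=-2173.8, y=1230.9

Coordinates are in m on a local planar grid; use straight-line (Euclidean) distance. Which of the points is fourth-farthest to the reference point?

Distance to each, sorted:
E: 3609.3 m
D: 2602.2 m
C: 2416.8 m
F: 2309.7 m
B: 2114.6 m
A: 748.0 m
The fourth-farthest is F at 2309.7 m.

F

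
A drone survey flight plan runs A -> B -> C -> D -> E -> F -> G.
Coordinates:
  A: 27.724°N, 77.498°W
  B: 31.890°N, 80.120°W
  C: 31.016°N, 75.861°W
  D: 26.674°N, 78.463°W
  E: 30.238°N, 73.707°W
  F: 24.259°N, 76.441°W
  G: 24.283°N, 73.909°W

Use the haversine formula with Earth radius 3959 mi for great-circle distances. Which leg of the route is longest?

E–F

Leg distances:
A→B: 328.0 mi
B→C: 258.2 mi
C→D: 338.8 mi
D→E: 379.6 mi
E→F: 445.9 mi
F→G: 159.5 mi
The longest leg is E–F at 445.9 mi.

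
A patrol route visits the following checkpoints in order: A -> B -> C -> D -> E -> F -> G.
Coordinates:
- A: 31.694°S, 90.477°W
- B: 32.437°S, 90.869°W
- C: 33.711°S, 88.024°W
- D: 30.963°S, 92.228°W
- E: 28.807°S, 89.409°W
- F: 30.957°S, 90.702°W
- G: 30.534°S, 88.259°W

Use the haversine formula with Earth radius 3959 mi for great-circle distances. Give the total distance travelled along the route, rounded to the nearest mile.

1094 mi

Leg distances:
A→B: 56.2 mi  (cumulative 56.2 mi)
B→C: 186.8 mi  (cumulative 243.0 mi)
C→D: 310.3 mi  (cumulative 553.3 mi)
D→E: 225.2 mi  (cumulative 778.4 mi)
E→F: 167.5 mi  (cumulative 946.0 mi)
F→G: 148.0 mi  (cumulative 1094.0 mi)
Total route length ≈ 1094 mi.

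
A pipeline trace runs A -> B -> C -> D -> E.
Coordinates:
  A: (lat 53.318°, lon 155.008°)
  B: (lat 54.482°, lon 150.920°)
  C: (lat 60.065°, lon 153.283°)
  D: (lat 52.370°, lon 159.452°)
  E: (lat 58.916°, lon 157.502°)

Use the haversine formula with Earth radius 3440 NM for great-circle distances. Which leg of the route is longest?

Leg distances:
A→B: 160.6 NM
B→C: 343.8 NM
C→D: 505.3 NM
D→E: 398.5 NM
The longest leg is C–D at 505.3 NM.

C–D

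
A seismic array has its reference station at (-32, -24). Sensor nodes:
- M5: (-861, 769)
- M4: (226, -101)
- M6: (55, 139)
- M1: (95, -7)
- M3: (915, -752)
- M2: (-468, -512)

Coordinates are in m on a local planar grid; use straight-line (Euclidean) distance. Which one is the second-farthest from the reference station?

Distance to each, sorted:
M3: 1194.5 m
M5: 1147.2 m
M2: 654.4 m
M4: 269.2 m
M6: 184.8 m
M1: 128.1 m
The second-farthest is M5 at 1147.2 m.

M5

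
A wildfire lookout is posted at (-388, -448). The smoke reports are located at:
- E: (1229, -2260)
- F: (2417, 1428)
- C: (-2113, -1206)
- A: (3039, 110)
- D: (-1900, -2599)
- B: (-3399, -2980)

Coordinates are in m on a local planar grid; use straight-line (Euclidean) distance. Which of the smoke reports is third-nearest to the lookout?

D

Distances from the lookout ((-388, -448)):
C: 1884.2 m
E: 2428.6 m
D: 2629.2 m
F: 3374.5 m
A: 3472.1 m
B: 3934.1 m
The third-nearest is D at 2629.2 m.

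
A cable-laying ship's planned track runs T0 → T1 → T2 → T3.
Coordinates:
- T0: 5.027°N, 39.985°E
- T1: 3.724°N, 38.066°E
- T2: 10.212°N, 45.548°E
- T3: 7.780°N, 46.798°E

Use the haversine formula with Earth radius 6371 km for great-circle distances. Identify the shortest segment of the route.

T0–T1

Leg distances:
T0→T1: 257.4 km
T1→T2: 1096.2 km
T2→T3: 303.3 km
The shortest leg is T0–T1 at 257.4 km.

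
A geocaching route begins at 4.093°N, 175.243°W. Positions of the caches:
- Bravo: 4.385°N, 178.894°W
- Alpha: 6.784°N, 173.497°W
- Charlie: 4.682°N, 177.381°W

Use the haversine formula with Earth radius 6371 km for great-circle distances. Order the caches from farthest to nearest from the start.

Bravo, Alpha, Charlie

Distances from the start:
Bravo 4.385°N, 178.894°W: 406.2 km
Alpha 6.784°N, 173.497°W: 356.2 km
Charlie 4.682°N, 177.381°W: 245.9 km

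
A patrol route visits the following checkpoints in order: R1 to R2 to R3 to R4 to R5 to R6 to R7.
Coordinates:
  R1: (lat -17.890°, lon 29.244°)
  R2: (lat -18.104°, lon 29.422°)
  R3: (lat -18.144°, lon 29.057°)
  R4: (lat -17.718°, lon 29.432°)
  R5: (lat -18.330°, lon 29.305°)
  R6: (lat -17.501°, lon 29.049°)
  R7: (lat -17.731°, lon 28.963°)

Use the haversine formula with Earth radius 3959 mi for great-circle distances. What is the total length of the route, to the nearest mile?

201 mi

Leg distances:
R1→R2: 18.9 mi  (cumulative 18.9 mi)
R2→R3: 24.1 mi  (cumulative 43.0 mi)
R3→R4: 38.4 mi  (cumulative 81.4 mi)
R4→R5: 43.1 mi  (cumulative 124.5 mi)
R5→R6: 59.7 mi  (cumulative 184.2 mi)
R6→R7: 16.9 mi  (cumulative 201.1 mi)
Total route length ≈ 201 mi.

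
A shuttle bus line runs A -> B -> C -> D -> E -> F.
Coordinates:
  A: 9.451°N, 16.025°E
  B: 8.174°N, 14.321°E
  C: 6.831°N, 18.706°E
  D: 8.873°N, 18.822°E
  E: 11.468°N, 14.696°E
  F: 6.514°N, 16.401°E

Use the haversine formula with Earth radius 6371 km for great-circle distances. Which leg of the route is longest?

Leg distances:
A→B: 235.0 km
B→C: 505.9 km
C→D: 227.4 km
D→E: 535.9 km
E→F: 581.8 km
The longest leg is E–F at 581.8 km.

E–F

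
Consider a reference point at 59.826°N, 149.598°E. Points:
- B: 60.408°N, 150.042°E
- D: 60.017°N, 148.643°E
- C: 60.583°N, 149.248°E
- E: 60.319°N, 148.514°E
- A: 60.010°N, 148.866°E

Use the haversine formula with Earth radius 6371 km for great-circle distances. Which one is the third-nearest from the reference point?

B

Distance to each, sorted:
A: 45.6 km
D: 57.3 km
B: 69.2 km
E: 81.4 km
C: 86.4 km
The third-nearest is B at 69.2 km.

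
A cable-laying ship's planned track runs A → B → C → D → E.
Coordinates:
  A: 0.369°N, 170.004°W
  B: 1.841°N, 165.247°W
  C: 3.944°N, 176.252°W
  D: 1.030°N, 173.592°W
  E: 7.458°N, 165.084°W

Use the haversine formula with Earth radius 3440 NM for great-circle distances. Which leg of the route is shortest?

Leg distances:
A→B: 298.9 NM
B→C: 671.8 NM
C→D: 236.8 NM
D→E: 638.9 NM
The shortest leg is C–D at 236.8 NM.

C–D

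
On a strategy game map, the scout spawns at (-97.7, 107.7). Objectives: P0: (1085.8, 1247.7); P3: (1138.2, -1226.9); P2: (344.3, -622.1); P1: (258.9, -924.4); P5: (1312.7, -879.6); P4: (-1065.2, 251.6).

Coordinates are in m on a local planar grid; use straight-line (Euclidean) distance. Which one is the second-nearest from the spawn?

Distance to each, sorted:
P2: 853.2 m
P4: 978.1 m
P1: 1092.0 m
P0: 1643.3 m
P5: 1721.6 m
P3: 1819.0 m
The second-nearest is P4 at 978.1 m.

P4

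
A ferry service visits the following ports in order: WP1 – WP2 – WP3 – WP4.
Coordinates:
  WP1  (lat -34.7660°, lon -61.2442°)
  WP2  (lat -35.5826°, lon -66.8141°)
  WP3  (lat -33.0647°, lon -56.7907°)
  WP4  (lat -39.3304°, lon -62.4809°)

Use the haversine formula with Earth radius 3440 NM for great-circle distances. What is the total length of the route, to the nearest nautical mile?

1263 NM

Leg distances:
WP1→WP2: 277.7 NM  (cumulative 277.7 NM)
WP2→WP3: 519.2 NM  (cumulative 796.9 NM)
WP3→WP4: 466.2 NM  (cumulative 1263.0 NM)
Total route length ≈ 1263 NM.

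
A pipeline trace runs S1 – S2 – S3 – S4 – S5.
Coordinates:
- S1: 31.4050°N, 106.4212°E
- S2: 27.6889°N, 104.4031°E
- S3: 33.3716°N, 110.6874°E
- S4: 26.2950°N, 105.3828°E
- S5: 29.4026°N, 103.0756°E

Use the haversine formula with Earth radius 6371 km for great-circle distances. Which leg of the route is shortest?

S4–S5

Leg distances:
S1→S2: 457.0 km
S2→S3: 872.3 km
S3→S4: 938.2 km
S4→S5: 413.3 km
The shortest leg is S4–S5 at 413.3 km.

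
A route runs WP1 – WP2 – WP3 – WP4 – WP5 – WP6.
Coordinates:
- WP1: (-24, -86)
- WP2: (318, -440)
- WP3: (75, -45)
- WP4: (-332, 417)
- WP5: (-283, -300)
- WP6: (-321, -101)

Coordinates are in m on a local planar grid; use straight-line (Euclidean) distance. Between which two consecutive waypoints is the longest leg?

WP4–WP5

Leg distances:
WP1→WP2: 492.2 m
WP2→WP3: 463.8 m
WP3→WP4: 615.7 m
WP4→WP5: 718.7 m
WP5→WP6: 202.6 m
The longest leg is WP4–WP5 at 718.7 m.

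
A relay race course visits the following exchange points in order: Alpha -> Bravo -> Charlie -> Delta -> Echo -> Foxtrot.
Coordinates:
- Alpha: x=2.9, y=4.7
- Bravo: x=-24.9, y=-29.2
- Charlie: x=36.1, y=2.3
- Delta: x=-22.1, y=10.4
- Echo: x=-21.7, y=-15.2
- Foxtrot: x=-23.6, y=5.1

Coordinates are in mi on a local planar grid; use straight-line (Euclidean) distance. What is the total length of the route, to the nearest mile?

217 mi

Leg distances:
Alpha→Bravo: 43.8 mi  (cumulative 43.8 mi)
Bravo→Charlie: 68.7 mi  (cumulative 112.5 mi)
Charlie→Delta: 58.8 mi  (cumulative 171.3 mi)
Delta→Echo: 25.6 mi  (cumulative 196.9 mi)
Echo→Foxtrot: 20.4 mi  (cumulative 217.2 mi)
Total route length ≈ 217 mi.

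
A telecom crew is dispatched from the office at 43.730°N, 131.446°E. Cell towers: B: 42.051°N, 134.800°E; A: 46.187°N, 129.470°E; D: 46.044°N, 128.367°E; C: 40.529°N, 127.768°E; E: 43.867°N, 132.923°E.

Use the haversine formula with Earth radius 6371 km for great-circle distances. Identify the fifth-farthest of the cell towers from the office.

Distance to each, sorted:
C: 467.5 km
D: 353.6 km
B: 330.9 km
A: 314.3 km
E: 119.5 km
The fifth-farthest is E at 119.5 km.

E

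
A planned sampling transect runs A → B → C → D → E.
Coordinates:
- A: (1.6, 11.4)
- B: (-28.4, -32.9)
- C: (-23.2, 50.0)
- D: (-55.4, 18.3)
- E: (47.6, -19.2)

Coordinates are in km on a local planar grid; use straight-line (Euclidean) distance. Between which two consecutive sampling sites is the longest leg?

D–E

Leg distances:
A→B: 53.5 km
B→C: 83.1 km
C→D: 45.2 km
D→E: 109.6 km
The longest leg is D–E at 109.6 km.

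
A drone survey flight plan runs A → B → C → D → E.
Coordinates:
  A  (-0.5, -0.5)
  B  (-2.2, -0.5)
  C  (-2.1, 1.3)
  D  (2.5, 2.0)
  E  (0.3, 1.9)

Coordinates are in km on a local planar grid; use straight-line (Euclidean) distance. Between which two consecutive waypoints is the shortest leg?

Leg distances:
A→B: 1.7 km
B→C: 1.8 km
C→D: 4.7 km
D→E: 2.2 km
The shortest leg is A–B at 1.7 km.

A–B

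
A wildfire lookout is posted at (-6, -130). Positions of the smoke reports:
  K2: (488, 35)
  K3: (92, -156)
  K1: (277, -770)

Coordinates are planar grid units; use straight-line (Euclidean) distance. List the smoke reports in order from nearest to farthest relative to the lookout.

Computing each straight-line distance from (-6, -130):
K3 (92, -156): 101.4
K2 (488, 35): 520.8
K1 (277, -770): 699.8

K3, K2, K1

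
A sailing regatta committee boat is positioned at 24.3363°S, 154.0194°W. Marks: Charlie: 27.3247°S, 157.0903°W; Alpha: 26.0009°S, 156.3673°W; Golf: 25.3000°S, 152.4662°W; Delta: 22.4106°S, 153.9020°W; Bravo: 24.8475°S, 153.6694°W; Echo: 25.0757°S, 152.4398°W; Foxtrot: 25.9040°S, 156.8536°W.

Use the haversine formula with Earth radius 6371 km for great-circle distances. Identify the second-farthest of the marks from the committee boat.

Distance to each, sorted:
Charlie: 452.6 km
Foxtrot: 334.4 km
Alpha: 300.1 km
Delta: 214.5 km
Golf: 189.9 km
Echo: 179.5 km
Bravo: 67.0 km
The second-farthest is Foxtrot at 334.4 km.

Foxtrot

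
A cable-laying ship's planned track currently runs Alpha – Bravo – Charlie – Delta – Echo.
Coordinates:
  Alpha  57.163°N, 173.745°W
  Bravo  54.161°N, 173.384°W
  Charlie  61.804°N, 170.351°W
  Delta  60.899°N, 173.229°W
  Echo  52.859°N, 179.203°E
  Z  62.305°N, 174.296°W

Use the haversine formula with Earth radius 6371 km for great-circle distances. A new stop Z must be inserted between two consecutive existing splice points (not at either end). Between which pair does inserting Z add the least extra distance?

Added distance for inserting Z between each consecutive pair:
Alpha–Bravo: 1145.1 km
Bravo–Charlie: 251.8 km
Charlie–Delta: 195.7 km
Delta–Echo: 280.6 km
Smallest added distance is 195.7 km, inserting between Charlie and Delta.

between Charlie and Delta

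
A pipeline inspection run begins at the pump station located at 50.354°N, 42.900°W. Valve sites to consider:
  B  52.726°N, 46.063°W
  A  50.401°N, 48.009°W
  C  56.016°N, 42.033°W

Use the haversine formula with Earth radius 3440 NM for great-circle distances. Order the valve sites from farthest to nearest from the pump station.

C, A, B

Distances from the pump station:
C 56.016°N, 42.033°W: 341.4 NM
A 50.401°N, 48.009°W: 195.6 NM
B 52.726°N, 46.063°W: 185.0 NM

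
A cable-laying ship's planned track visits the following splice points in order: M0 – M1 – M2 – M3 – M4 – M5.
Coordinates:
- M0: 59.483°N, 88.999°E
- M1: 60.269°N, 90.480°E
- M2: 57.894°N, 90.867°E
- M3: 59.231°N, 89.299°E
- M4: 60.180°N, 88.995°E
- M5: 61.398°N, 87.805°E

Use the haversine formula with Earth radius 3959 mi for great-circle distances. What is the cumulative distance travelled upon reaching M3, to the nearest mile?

348 mi

Leg distances:
M0→M1: 74.7 mi  (cumulative 74.7 mi)
M1→M2: 164.7 mi  (cumulative 239.4 mi)
M2→M3: 108.3 mi  (cumulative 347.7 mi)
Cumulative distance at M3 ≈ 348 mi.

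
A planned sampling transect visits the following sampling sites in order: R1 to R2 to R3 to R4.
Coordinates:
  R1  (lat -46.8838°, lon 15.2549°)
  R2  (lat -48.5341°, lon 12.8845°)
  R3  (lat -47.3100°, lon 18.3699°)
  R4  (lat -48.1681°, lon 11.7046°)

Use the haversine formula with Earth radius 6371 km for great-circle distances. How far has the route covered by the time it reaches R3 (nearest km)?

Leg distances:
R1→R2: 255.2 km  (cumulative 255.2 km)
R2→R3: 430.7 km  (cumulative 685.9 km)
Cumulative distance at R3 ≈ 686 km.

686 km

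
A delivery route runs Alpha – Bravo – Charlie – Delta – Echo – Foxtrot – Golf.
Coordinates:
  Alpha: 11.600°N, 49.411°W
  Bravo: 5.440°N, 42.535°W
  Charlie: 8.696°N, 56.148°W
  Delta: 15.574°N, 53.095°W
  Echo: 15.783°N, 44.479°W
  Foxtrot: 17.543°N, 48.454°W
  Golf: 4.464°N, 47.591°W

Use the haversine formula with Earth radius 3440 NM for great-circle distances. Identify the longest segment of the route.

Leg distances:
Alpha→Bravo: 550.7 NM
Bravo→Charlie: 834.2 NM
Charlie→Delta: 450.1 NM
Delta→Echo: 498.2 NM
Echo→Foxtrot: 251.9 NM
Foxtrot→Golf: 786.9 NM
The longest leg is Bravo–Charlie at 834.2 NM.

Bravo–Charlie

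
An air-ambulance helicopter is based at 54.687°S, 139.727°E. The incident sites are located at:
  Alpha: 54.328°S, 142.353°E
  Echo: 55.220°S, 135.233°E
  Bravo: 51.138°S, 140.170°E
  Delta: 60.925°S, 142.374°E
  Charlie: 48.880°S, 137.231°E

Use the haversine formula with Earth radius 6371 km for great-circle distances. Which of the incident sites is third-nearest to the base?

Bravo

Distance to each, sorted:
Alpha: 174.2 km
Echo: 293.0 km
Bravo: 395.7 km
Charlie: 668.0 km
Delta: 711.0 km
The third-nearest is Bravo at 395.7 km.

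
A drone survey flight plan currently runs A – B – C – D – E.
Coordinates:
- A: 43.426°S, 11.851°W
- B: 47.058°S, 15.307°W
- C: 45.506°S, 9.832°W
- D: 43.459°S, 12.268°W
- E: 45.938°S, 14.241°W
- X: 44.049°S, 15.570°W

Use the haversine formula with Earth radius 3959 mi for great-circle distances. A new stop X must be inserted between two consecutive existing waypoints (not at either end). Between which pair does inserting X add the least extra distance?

between A and B

Added distance for inserting X between each consecutive pair:
A–B: 96.9 mi
B–C: 224.6 mi
C–D: 283.1 mi
D–E: 118.8 mi
Smallest added distance is 96.9 mi, inserting between A and B.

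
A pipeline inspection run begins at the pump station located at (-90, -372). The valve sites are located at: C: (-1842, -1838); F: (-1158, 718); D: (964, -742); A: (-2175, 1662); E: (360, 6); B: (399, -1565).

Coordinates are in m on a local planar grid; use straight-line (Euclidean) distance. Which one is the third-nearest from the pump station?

B

Distances from the pump station ((-90, -372)):
E: 587.7 m
D: 1117.1 m
B: 1289.3 m
F: 1526.0 m
C: 2284.4 m
A: 2912.8 m
The third-nearest is B at 1289.3 m.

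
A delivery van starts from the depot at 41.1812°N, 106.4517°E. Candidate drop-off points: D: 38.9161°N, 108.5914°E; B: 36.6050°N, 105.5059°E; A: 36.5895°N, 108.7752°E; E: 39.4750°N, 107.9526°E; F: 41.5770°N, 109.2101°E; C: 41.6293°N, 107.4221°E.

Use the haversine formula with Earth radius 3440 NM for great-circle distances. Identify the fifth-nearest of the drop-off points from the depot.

Distances from the depot (41.1812°N, 106.4517°E):
C: 51.3 NM
E: 123.3 NM
F: 126.5 NM
D: 167.8 NM
B: 278.3 NM
A: 296.3 NM
The fifth-nearest is B at 278.3 NM.

B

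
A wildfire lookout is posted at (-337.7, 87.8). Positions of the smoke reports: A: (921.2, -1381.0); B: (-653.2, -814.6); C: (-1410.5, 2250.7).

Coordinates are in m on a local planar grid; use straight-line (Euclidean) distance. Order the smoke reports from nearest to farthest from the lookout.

B, A, C

Computing each straight-line distance from (-337.7, 87.8):
B (-653.2, -814.6): 956.0 m
A (921.2, -1381.0): 1934.5 m
C (-1410.5, 2250.7): 2414.3 m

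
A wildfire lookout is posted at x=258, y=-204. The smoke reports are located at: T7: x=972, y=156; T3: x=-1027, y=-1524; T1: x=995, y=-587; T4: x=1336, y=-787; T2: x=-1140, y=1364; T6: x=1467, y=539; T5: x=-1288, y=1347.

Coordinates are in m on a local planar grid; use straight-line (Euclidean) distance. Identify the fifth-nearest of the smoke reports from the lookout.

Distance to each, sorted:
T7: 799.6 m
T1: 830.6 m
T4: 1225.6 m
T6: 1419.1 m
T3: 1842.2 m
T2: 2100.7 m
T5: 2189.9 m
The fifth-nearest is T3 at 1842.2 m.

T3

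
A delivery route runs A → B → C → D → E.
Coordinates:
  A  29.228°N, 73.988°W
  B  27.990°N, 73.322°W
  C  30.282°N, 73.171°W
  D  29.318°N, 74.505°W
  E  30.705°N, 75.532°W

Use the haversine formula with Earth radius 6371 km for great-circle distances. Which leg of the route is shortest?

A–B

Leg distances:
A→B: 152.2 km
B→C: 255.3 km
C→D: 167.5 km
D→E: 183.2 km
The shortest leg is A–B at 152.2 km.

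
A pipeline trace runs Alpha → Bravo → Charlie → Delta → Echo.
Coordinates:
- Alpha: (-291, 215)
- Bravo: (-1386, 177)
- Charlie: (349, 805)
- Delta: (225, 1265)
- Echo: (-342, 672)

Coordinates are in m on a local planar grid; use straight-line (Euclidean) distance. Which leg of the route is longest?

Bravo–Charlie

Leg distances:
Alpha→Bravo: 1095.7 m
Bravo→Charlie: 1845.2 m
Charlie→Delta: 476.4 m
Delta→Echo: 820.4 m
The longest leg is Bravo–Charlie at 1845.2 m.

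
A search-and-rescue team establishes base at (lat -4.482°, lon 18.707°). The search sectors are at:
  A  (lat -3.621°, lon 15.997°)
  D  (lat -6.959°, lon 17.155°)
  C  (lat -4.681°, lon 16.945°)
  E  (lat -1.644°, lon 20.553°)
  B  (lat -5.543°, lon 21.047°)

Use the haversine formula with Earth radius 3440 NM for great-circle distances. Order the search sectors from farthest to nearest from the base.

Distances from the base:
E (lat -1.644°, lon 20.553°): 203.2 NM
D (lat -6.959°, lon 17.155°): 175.2 NM
A (lat -3.621°, lon 15.997°): 170.3 NM
B (lat -5.543°, lon 21.047°): 153.8 NM
C (lat -4.681°, lon 16.945°): 106.1 NM

E, D, A, B, C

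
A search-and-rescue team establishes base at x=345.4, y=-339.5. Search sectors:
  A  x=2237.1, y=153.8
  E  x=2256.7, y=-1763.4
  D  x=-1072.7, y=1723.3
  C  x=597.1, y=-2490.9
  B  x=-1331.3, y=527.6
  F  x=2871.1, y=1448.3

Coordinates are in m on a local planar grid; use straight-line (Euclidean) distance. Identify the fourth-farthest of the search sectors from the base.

Distance to each, sorted:
F: 3094.4 m
D: 2503.2 m
E: 2383.4 m
C: 2166.1 m
A: 1955.0 m
B: 1887.6 m
The fourth-farthest is C at 2166.1 m.

C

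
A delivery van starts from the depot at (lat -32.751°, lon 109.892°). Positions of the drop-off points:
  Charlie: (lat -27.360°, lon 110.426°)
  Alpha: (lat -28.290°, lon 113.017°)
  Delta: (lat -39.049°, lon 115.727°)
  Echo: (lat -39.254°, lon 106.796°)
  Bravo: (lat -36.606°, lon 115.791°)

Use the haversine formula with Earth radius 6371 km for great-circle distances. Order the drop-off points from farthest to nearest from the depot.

Distances from the depot:
Delta (lat -39.049°, lon 115.727°): 875.1 km
Echo (lat -39.254°, lon 106.796°): 774.7 km
Bravo (lat -36.606°, lon 115.791°): 688.7 km
Charlie (lat -27.360°, lon 110.426°): 601.6 km
Alpha (lat -28.290°, lon 113.017°): 579.3 km

Delta, Echo, Bravo, Charlie, Alpha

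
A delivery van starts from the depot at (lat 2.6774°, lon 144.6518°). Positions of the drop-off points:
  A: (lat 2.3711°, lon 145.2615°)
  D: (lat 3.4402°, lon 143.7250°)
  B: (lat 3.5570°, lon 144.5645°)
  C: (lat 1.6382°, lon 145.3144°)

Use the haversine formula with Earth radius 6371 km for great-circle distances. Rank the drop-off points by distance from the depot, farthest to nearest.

C, D, B, A

Distances from the depot:
C (lat 1.6382°, lon 145.3144°): 137.0 km
D (lat 3.4402°, lon 143.7250°): 133.4 km
B (lat 3.5570°, lon 144.5645°): 98.3 km
A (lat 2.3711°, lon 145.2615°): 75.8 km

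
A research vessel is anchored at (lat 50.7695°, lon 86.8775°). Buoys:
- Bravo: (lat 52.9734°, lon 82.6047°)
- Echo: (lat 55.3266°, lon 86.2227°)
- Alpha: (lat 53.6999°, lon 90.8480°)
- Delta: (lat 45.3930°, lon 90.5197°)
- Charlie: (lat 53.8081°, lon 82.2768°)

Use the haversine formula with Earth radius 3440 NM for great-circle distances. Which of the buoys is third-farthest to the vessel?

Distances from the vessel ((lat 50.7695°, lon 86.8775°)):
Delta: 354.2 NM
Echo: 274.6 NM
Charlie: 248.6 NM
Alpha: 228.6 NM
Bravo: 206.3 NM
The third-farthest is Charlie at 248.6 NM.

Charlie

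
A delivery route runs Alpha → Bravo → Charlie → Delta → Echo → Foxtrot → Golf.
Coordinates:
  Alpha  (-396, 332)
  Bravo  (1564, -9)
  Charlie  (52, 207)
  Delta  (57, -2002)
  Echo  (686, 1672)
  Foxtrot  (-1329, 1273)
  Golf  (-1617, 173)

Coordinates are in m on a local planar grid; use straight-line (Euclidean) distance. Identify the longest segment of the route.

Delta–Echo

Leg distances:
Alpha→Bravo: 1989.4 m
Bravo→Charlie: 1527.4 m
Charlie→Delta: 2209.0 m
Delta→Echo: 3727.5 m
Echo→Foxtrot: 2054.1 m
Foxtrot→Golf: 1137.1 m
The longest leg is Delta–Echo at 3727.5 m.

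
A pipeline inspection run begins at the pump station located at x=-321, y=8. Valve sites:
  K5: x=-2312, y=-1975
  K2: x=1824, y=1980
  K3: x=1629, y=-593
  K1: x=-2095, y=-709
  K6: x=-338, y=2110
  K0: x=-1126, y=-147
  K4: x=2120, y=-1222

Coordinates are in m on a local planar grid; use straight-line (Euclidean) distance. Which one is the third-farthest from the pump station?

K4

Distances from the pump station (x=-321, y=8):
K2: 2913.7 m
K5: 2810.0 m
K4: 2733.4 m
K6: 2102.1 m
K3: 2040.5 m
K1: 1913.4 m
K0: 819.8 m
The third-farthest is K4 at 2733.4 m.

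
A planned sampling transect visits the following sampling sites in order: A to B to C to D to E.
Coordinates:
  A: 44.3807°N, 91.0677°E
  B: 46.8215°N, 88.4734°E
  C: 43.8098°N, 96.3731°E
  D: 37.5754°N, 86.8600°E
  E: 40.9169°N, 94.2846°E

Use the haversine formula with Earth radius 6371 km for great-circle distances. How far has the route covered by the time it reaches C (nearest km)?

1040 km

Leg distances:
A→B: 338.2 km  (cumulative 338.2 km)
B→C: 702.2 km  (cumulative 1040.3 km)
Cumulative distance at C ≈ 1040 km.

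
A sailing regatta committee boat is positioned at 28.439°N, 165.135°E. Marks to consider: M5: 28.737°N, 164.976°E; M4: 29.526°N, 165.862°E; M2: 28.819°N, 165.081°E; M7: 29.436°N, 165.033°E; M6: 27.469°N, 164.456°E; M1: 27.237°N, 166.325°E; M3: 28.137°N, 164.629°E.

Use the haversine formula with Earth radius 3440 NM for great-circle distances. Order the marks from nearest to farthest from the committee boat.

Distances from the committee boat:
M5 28.737°N, 164.976°E: 19.8 NM
M2 28.819°N, 165.081°E: 23.0 NM
M3 28.137°N, 164.629°E: 32.3 NM
M7 29.436°N, 165.033°E: 60.1 NM
M6 27.469°N, 164.456°E: 68.5 NM
M4 29.526°N, 165.862°E: 75.6 NM
M1 27.237°N, 166.325°E: 95.9 NM

M5, M2, M3, M7, M6, M4, M1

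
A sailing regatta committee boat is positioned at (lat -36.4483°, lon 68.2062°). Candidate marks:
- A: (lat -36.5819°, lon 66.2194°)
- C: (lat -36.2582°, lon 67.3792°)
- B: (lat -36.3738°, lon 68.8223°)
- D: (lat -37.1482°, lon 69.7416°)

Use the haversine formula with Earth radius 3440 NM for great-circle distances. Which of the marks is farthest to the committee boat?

Distance to each, sorted:
A: 96.2 NM
D: 84.9 NM
C: 41.6 NM
B: 30.1 NM
The farthest is A at 96.2 NM.

A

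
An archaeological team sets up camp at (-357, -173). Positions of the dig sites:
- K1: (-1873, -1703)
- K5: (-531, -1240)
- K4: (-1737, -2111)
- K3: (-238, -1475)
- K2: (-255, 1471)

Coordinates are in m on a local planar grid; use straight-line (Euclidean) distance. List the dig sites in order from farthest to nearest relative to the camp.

K4, K1, K2, K3, K5

Distances from the camp:
K4 (-1737, -2111): 2379.1 m
K1 (-1873, -1703): 2153.9 m
K2 (-255, 1471): 1647.2 m
K3 (-238, -1475): 1307.4 m
K5 (-531, -1240): 1081.1 m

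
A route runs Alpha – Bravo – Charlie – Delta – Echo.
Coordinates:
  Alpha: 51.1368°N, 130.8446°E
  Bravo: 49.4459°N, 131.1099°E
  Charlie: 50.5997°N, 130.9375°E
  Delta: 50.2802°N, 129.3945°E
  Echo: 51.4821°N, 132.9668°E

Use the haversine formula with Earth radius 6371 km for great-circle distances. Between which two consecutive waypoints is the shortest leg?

Leg distances:
Alpha→Bravo: 189.0 km
Bravo→Charlie: 128.9 km
Charlie→Delta: 114.9 km
Delta→Echo: 284.0 km
The shortest leg is Charlie–Delta at 114.9 km.

Charlie–Delta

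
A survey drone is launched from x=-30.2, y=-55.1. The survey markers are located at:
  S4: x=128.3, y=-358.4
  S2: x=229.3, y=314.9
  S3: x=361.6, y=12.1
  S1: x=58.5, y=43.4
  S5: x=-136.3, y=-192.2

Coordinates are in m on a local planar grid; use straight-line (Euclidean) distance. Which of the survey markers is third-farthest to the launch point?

Distance to each, sorted:
S2: 451.9 m
S3: 397.5 m
S4: 342.2 m
S5: 173.4 m
S1: 132.6 m
The third-farthest is S4 at 342.2 m.

S4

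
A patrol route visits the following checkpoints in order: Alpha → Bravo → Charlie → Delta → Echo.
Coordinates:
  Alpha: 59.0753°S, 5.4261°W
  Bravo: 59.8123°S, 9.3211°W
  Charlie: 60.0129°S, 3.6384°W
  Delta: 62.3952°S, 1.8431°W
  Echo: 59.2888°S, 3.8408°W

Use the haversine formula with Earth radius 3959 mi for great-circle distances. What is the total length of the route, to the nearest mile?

743 mi

Leg distances:
Alpha→Bravo: 146.0 mi  (cumulative 146.0 mi)
Bravo→Charlie: 197.3 mi  (cumulative 343.2 mi)
Charlie→Delta: 175.1 mi  (cumulative 518.3 mi)
Delta→Echo: 224.9 mi  (cumulative 743.3 mi)
Total route length ≈ 743 mi.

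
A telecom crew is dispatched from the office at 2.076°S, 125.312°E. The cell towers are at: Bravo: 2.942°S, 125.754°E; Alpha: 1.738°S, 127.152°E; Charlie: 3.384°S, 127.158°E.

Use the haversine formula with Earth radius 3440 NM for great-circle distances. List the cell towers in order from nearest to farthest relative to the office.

Bravo, Alpha, Charlie

Distances from the office:
Bravo 2.942°S, 125.754°E: 58.4 NM
Alpha 1.738°S, 127.152°E: 112.3 NM
Charlie 3.384°S, 127.158°E: 135.7 NM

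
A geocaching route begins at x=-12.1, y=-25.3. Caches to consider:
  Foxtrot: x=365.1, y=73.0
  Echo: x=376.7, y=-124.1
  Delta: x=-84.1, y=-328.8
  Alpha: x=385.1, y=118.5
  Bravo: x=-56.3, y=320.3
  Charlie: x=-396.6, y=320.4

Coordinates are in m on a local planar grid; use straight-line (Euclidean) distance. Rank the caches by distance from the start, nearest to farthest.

Computing each straight-line distance from x=-12.1, y=-25.3:
Delta x=-84.1, y=-328.8: 311.9 m
Bravo x=-56.3, y=320.3: 348.4 m
Foxtrot x=365.1, y=73.0: 389.8 m
Echo x=376.7, y=-124.1: 401.2 m
Alpha x=385.1, y=118.5: 422.4 m
Charlie x=-396.6, y=320.4: 517.1 m

Delta, Bravo, Foxtrot, Echo, Alpha, Charlie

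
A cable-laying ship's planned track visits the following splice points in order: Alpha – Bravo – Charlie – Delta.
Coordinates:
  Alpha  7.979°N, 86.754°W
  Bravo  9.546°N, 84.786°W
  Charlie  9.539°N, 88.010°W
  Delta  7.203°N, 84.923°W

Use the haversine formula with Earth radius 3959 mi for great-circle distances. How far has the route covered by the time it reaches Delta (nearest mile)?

Leg distances:
Alpha→Bravo: 172.6 mi  (cumulative 172.6 mi)
Bravo→Charlie: 219.7 mi  (cumulative 392.3 mi)
Charlie→Delta: 265.7 mi  (cumulative 657.9 mi)
Cumulative distance at Delta ≈ 658 mi.

658 mi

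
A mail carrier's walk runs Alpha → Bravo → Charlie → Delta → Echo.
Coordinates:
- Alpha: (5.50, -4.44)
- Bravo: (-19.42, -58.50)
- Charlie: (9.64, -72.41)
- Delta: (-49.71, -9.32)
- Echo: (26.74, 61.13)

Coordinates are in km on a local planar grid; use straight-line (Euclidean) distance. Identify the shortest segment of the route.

Bravo–Charlie

Leg distances:
Alpha→Bravo: 59.5 km
Bravo→Charlie: 32.2 km
Charlie→Delta: 86.6 km
Delta→Echo: 104.0 km
The shortest leg is Bravo–Charlie at 32.2 km.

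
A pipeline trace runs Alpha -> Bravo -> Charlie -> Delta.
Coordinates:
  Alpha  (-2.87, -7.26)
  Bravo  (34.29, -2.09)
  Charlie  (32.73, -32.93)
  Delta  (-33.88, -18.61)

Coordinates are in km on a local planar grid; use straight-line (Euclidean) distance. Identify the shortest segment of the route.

Leg distances:
Alpha→Bravo: 37.5 km
Bravo→Charlie: 30.9 km
Charlie→Delta: 68.1 km
The shortest leg is Bravo–Charlie at 30.9 km.

Bravo–Charlie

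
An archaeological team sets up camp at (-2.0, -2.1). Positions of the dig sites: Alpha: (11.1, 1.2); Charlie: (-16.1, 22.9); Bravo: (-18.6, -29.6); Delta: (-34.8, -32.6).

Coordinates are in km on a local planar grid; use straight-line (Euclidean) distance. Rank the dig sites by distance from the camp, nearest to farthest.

Computing each straight-line distance from (-2.0, -2.1):
Alpha (11.1, 1.2): 13.5 km
Charlie (-16.1, 22.9): 28.7 km
Bravo (-18.6, -29.6): 32.1 km
Delta (-34.8, -32.6): 44.8 km

Alpha, Charlie, Bravo, Delta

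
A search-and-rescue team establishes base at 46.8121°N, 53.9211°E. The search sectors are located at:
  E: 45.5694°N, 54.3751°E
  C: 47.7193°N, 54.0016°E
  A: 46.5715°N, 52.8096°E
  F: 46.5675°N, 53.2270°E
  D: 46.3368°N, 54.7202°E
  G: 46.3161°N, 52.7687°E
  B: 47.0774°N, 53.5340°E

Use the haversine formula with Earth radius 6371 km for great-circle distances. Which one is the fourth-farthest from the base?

A

Distance to each, sorted:
E: 142.5 km
G: 103.9 km
C: 101.1 km
A: 88.9 km
D: 80.8 km
F: 59.5 km
B: 41.6 km
The fourth-farthest is A at 88.9 km.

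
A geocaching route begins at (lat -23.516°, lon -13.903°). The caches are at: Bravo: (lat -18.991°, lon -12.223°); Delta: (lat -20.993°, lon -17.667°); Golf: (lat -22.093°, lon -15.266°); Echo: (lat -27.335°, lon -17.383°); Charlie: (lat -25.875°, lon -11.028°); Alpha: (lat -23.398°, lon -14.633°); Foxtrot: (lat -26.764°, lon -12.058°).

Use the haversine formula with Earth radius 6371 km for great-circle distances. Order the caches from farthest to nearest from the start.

Distances from the start:
Echo (lat -27.335°, lon -17.383°): 549.9 km
Bravo (lat -18.991°, lon -12.223°): 532.4 km
Delta (lat -20.993°, lon -17.667°): 478.2 km
Foxtrot (lat -26.764°, lon -12.058°): 406.1 km
Charlie (lat -25.875°, lon -11.028°): 391.3 km
Golf (lat -22.093°, lon -15.266°): 211.1 km
Alpha (lat -23.398°, lon -14.633°): 75.6 km

Echo, Bravo, Delta, Foxtrot, Charlie, Golf, Alpha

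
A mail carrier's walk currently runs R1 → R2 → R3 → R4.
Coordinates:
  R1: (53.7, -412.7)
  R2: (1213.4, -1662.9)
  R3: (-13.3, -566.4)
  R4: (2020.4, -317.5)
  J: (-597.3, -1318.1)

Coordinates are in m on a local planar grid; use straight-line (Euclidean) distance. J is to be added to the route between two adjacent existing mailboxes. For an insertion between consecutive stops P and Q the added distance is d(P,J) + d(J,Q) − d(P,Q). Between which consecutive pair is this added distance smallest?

Added distance for inserting J between each consecutive pair:
R1–R2: 1253.1 m
R2–R3: 1149.8 m
R3–R4: 1705.4 m
Smallest added distance is 1149.8 m, inserting between R2 and R3.

between R2 and R3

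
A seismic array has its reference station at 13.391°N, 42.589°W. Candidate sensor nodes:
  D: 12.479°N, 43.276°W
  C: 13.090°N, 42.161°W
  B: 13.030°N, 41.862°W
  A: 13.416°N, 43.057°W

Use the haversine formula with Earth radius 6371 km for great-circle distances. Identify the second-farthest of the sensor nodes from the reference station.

Distance to each, sorted:
D: 125.8 km
B: 88.3 km
C: 57.2 km
A: 50.7 km
The second-farthest is B at 88.3 km.

B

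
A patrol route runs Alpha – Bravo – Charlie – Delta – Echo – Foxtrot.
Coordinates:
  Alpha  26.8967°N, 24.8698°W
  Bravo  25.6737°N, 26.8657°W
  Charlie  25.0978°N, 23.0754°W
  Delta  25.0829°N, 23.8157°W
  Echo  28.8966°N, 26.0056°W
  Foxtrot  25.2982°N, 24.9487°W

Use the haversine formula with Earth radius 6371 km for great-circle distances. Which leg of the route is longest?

Leg distances:
Alpha→Bravo: 241.0 km
Bravo→Charlie: 386.1 km
Charlie→Delta: 74.6 km
Delta→Echo: 476.3 km
Echo→Foxtrot: 413.6 km
The longest leg is Delta–Echo at 476.3 km.

Delta–Echo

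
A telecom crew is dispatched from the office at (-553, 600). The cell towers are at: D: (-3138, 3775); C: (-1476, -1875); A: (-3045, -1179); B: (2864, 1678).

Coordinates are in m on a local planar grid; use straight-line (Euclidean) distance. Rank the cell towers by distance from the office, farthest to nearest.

Distances from the office:
D (-3138, 3775): 4094.2 m
B (2864, 1678): 3583.0 m
A (-3045, -1179): 3061.8 m
C (-1476, -1875): 2641.5 m

D, B, A, C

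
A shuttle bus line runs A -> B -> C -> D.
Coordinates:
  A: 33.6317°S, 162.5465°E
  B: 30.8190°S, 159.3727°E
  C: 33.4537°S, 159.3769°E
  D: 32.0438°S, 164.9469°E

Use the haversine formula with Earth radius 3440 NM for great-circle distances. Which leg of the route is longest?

Leg distances:
A→B: 233.4 NM
B→C: 158.2 NM
C→D: 293.7 NM
The longest leg is C–D at 293.7 NM.

C–D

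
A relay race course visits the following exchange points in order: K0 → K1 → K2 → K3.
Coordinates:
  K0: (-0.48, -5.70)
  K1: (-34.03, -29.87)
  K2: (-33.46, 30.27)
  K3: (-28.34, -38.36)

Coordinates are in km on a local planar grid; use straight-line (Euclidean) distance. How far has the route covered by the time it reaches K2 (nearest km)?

Leg distances:
K0→K1: 41.3 km  (cumulative 41.3 km)
K1→K2: 60.1 km  (cumulative 101.5 km)
Cumulative distance at K2 ≈ 101 km.

101 km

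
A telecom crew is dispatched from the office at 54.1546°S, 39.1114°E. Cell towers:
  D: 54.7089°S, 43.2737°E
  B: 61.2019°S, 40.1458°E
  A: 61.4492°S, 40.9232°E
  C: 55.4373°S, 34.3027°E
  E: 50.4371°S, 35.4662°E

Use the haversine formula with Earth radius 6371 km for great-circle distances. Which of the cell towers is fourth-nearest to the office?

B

Distances from the office (54.1546°S, 39.1114°E):
D: 276.1 km
C: 339.6 km
E: 481.9 km
B: 786.0 km
A: 818.1 km
The fourth-nearest is B at 786.0 km.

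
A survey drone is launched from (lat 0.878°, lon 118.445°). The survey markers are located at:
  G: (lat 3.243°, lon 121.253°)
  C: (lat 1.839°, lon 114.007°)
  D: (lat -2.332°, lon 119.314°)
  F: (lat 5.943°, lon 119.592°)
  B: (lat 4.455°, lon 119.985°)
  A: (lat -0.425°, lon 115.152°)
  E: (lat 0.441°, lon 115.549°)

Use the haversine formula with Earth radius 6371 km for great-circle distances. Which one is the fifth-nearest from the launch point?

B

Distance to each, sorted:
E: 325.6 km
D: 369.8 km
A: 393.8 km
G: 408.1 km
B: 433.0 km
C: 504.8 km
F: 577.4 km
The fifth-nearest is B at 433.0 km.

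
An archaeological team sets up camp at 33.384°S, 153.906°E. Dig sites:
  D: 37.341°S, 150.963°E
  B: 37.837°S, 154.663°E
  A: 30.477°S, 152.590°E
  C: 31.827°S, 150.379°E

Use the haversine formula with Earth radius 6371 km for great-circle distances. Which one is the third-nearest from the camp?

Distance to each, sorted:
A: 346.3 km
C: 373.0 km
B: 499.9 km
D: 514.5 km
The third-nearest is B at 499.9 km.

B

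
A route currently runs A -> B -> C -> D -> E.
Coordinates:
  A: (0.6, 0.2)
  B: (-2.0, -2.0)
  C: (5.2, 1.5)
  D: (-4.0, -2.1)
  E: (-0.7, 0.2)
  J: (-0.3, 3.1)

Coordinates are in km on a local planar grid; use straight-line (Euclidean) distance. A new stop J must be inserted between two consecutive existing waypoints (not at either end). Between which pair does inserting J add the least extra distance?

Added distance for inserting J between each consecutive pair:
A–B: 5.0 km
B–C: 3.1 km
C–D: 2.2 km
D–E: 5.3 km
Smallest added distance is 2.2 km, inserting between C and D.

between C and D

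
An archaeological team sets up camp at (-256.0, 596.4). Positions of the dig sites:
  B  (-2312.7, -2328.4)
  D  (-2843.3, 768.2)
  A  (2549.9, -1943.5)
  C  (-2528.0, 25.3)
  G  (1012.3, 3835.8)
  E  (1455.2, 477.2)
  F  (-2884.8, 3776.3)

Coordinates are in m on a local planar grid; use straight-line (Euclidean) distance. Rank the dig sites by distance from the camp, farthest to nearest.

Distance from the camp at (-256.0, 596.4) to each:
F (-2884.8, 3776.3): 4125.8 m
A (2549.9, -1943.5): 3784.7 m
B (-2312.7, -2328.4): 3575.5 m
G (1012.3, 3835.8): 3478.8 m
D (-2843.3, 768.2): 2593.0 m
C (-2528.0, 25.3): 2342.7 m
E (1455.2, 477.2): 1715.3 m

F, A, B, G, D, C, E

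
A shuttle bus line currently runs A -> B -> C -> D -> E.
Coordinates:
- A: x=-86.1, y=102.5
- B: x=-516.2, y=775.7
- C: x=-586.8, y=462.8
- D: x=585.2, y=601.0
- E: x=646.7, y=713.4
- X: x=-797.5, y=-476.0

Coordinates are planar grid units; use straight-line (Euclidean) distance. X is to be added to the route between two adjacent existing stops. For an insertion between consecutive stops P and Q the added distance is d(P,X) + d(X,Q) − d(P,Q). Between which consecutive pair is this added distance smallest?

between A and B

Added distance for inserting X between each consecutive pair:
A–B: 1401.0
B–C: 1924.3
C–D: 1534.7
D–E: 3495.5
Smallest added distance is 1401.0, inserting between A and B.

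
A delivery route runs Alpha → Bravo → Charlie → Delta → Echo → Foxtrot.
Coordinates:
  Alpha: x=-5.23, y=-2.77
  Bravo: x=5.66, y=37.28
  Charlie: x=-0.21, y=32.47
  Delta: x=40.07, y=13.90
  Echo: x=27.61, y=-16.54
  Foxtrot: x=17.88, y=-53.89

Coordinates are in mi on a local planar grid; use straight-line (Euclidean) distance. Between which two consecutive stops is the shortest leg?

Leg distances:
Alpha→Bravo: 41.5 mi
Bravo→Charlie: 7.6 mi
Charlie→Delta: 44.4 mi
Delta→Echo: 32.9 mi
Echo→Foxtrot: 38.6 mi
The shortest leg is Bravo–Charlie at 7.6 mi.

Bravo–Charlie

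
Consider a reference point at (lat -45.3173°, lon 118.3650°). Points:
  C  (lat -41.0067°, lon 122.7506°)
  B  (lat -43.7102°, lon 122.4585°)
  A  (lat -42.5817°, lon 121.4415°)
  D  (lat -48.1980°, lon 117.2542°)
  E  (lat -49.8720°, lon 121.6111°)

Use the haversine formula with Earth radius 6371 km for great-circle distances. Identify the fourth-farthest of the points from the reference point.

B

Distance to each, sorted:
C: 596.7 km
E: 561.8 km
A: 391.3 km
B: 370.5 km
D: 331.3 km
The fourth-farthest is B at 370.5 km.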